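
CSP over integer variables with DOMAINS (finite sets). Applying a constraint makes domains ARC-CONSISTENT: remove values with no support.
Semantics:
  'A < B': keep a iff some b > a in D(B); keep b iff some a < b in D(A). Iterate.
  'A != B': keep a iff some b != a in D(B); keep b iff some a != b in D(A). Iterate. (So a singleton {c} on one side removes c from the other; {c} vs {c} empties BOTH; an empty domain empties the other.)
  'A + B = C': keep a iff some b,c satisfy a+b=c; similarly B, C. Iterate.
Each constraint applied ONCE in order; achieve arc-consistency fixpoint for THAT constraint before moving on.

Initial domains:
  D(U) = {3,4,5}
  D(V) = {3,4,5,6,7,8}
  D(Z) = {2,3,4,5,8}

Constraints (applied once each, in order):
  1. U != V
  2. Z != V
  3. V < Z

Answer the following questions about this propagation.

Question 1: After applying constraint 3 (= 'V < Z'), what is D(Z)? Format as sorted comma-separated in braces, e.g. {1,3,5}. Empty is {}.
Constraint 1 (U != V) on D(U)={3,4,5} D(V)={3,4,5,6,7,8}: no change
Constraint 2 (Z != V) on D(Z)={2,3,4,5,8} D(V)={3,4,5,6,7,8}: no change
Constraint 3 (V < Z) on D(V)={3,4,5,6,7,8} D(Z)={2,3,4,5,8}: V {3,4,5,6,7,8}->{3,4,5,6,7}; Z {2,3,4,5,8}->{4,5,8}
So after constraint 3: D(Z) = {4,5,8}

Answer: {4,5,8}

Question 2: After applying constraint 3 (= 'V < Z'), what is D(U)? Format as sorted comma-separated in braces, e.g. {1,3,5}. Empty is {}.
Answer: {3,4,5}

Derivation:
Constraint 1 (U != V) on D(U)={3,4,5} D(V)={3,4,5,6,7,8}: no change
Constraint 2 (Z != V) on D(Z)={2,3,4,5,8} D(V)={3,4,5,6,7,8}: no change
Constraint 3 (V < Z) on D(V)={3,4,5,6,7,8} D(Z)={2,3,4,5,8}: V {3,4,5,6,7,8}->{3,4,5,6,7}; Z {2,3,4,5,8}->{4,5,8}
So after constraint 3: D(U) = {3,4,5}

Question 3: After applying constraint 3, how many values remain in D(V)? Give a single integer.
Answer: 5

Derivation:
Constraint 1 (U != V) on D(U)={3,4,5} D(V)={3,4,5,6,7,8}: no change
Constraint 2 (Z != V) on D(Z)={2,3,4,5,8} D(V)={3,4,5,6,7,8}: no change
Constraint 3 (V < Z) on D(V)={3,4,5,6,7,8} D(Z)={2,3,4,5,8}: V {3,4,5,6,7,8}->{3,4,5,6,7}; Z {2,3,4,5,8}->{4,5,8}
So after constraint 3: D(V)={3,4,5,6,7}, size = 5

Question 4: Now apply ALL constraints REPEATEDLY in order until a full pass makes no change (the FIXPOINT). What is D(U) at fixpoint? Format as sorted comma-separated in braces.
Answer: {3,4,5}

Derivation:
pass 0 (initial): D(U)={3,4,5}
pass 1: V {3,4,5,6,7,8}->{3,4,5,6,7}; Z {2,3,4,5,8}->{4,5,8}
pass 2: no change
Fixpoint after 2 passes: D(U) = {3,4,5}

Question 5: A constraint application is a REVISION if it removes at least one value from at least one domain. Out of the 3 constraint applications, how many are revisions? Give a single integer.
Answer: 1

Derivation:
Constraint 1 (U != V) on D(U)={3,4,5} D(V)={3,4,5,6,7,8}: no change => not a revision
Constraint 2 (Z != V) on D(Z)={2,3,4,5,8} D(V)={3,4,5,6,7,8}: no change => not a revision
Constraint 3 (V < Z) on D(V)={3,4,5,6,7,8} D(Z)={2,3,4,5,8}: V {3,4,5,6,7,8}->{3,4,5,6,7}; Z {2,3,4,5,8}->{4,5,8} => REVISION
Total revisions = 1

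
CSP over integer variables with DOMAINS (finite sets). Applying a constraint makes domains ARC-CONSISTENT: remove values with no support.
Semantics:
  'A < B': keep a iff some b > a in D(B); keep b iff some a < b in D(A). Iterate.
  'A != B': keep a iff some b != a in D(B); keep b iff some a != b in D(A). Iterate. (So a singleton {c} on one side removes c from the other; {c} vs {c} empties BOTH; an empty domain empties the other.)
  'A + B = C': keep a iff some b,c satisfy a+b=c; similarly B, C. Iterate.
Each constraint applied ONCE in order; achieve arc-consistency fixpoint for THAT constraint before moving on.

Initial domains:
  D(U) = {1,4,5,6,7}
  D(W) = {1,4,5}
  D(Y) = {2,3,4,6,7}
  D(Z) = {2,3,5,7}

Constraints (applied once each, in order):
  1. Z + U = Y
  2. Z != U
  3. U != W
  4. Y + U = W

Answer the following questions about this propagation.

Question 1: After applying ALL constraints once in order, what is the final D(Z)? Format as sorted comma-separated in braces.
Answer: {2,3,5}

Derivation:
Constraint 1 (Z + U = Y) on D(Z)={2,3,5,7} D(U)={1,4,5,6,7} D(Y)={2,3,4,6,7}: Z {2,3,5,7}->{2,3,5}; U {1,4,5,6,7}->{1,4,5}; Y {2,3,4,6,7}->{3,4,6,7}
Constraint 2 (Z != U) on D(Z)={2,3,5} D(U)={1,4,5}: no change
Constraint 3 (U != W) on D(U)={1,4,5} D(W)={1,4,5}: no change
Constraint 4 (Y + U = W) on D(Y)={3,4,6,7} D(U)={1,4,5} D(W)={1,4,5}: Y {3,4,6,7}->{3,4}; U {1,4,5}->{1}; W {1,4,5}->{4,5}
So after all 4 constraints: D(Z) = {2,3,5}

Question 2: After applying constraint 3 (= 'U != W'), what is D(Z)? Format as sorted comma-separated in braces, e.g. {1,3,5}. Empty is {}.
Answer: {2,3,5}

Derivation:
Constraint 1 (Z + U = Y) on D(Z)={2,3,5,7} D(U)={1,4,5,6,7} D(Y)={2,3,4,6,7}: Z {2,3,5,7}->{2,3,5}; U {1,4,5,6,7}->{1,4,5}; Y {2,3,4,6,7}->{3,4,6,7}
Constraint 2 (Z != U) on D(Z)={2,3,5} D(U)={1,4,5}: no change
Constraint 3 (U != W) on D(U)={1,4,5} D(W)={1,4,5}: no change
So after constraint 3: D(Z) = {2,3,5}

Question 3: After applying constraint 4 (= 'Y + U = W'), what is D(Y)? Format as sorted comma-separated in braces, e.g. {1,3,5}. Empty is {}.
Answer: {3,4}

Derivation:
Constraint 1 (Z + U = Y) on D(Z)={2,3,5,7} D(U)={1,4,5,6,7} D(Y)={2,3,4,6,7}: Z {2,3,5,7}->{2,3,5}; U {1,4,5,6,7}->{1,4,5}; Y {2,3,4,6,7}->{3,4,6,7}
Constraint 2 (Z != U) on D(Z)={2,3,5} D(U)={1,4,5}: no change
Constraint 3 (U != W) on D(U)={1,4,5} D(W)={1,4,5}: no change
Constraint 4 (Y + U = W) on D(Y)={3,4,6,7} D(U)={1,4,5} D(W)={1,4,5}: Y {3,4,6,7}->{3,4}; U {1,4,5}->{1}; W {1,4,5}->{4,5}
So after constraint 4: D(Y) = {3,4}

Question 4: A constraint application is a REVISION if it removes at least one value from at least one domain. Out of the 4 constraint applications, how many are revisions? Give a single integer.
Constraint 1 (Z + U = Y) on D(Z)={2,3,5,7} D(U)={1,4,5,6,7} D(Y)={2,3,4,6,7}: Z {2,3,5,7}->{2,3,5}; U {1,4,5,6,7}->{1,4,5}; Y {2,3,4,6,7}->{3,4,6,7} => REVISION
Constraint 2 (Z != U) on D(Z)={2,3,5} D(U)={1,4,5}: no change => not a revision
Constraint 3 (U != W) on D(U)={1,4,5} D(W)={1,4,5}: no change => not a revision
Constraint 4 (Y + U = W) on D(Y)={3,4,6,7} D(U)={1,4,5} D(W)={1,4,5}: Y {3,4,6,7}->{3,4}; U {1,4,5}->{1}; W {1,4,5}->{4,5} => REVISION
Total revisions = 2

Answer: 2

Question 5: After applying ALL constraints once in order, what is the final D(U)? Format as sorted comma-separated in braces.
Constraint 1 (Z + U = Y) on D(Z)={2,3,5,7} D(U)={1,4,5,6,7} D(Y)={2,3,4,6,7}: Z {2,3,5,7}->{2,3,5}; U {1,4,5,6,7}->{1,4,5}; Y {2,3,4,6,7}->{3,4,6,7}
Constraint 2 (Z != U) on D(Z)={2,3,5} D(U)={1,4,5}: no change
Constraint 3 (U != W) on D(U)={1,4,5} D(W)={1,4,5}: no change
Constraint 4 (Y + U = W) on D(Y)={3,4,6,7} D(U)={1,4,5} D(W)={1,4,5}: Y {3,4,6,7}->{3,4}; U {1,4,5}->{1}; W {1,4,5}->{4,5}
So after all 4 constraints: D(U) = {1}

Answer: {1}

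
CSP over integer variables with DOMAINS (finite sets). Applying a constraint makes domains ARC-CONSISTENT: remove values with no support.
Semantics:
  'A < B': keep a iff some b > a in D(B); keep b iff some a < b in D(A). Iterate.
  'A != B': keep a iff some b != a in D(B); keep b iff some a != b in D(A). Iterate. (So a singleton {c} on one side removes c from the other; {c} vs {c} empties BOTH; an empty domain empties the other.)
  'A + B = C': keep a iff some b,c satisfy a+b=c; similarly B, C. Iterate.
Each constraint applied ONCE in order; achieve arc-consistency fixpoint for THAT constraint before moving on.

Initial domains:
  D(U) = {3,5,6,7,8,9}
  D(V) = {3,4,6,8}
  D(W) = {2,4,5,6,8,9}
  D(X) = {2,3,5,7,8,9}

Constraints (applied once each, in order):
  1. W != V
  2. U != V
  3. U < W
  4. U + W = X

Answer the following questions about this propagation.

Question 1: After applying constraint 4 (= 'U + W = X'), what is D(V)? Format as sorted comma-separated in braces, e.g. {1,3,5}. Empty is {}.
Constraint 1 (W != V) on D(W)={2,4,5,6,8,9} D(V)={3,4,6,8}: no change
Constraint 2 (U != V) on D(U)={3,5,6,7,8,9} D(V)={3,4,6,8}: no change
Constraint 3 (U < W) on D(U)={3,5,6,7,8,9} D(W)={2,4,5,6,8,9}: U {3,5,6,7,8,9}->{3,5,6,7,8}; W {2,4,5,6,8,9}->{4,5,6,8,9}
Constraint 4 (U + W = X) on D(U)={3,5,6,7,8} D(W)={4,5,6,8,9} D(X)={2,3,5,7,8,9}: U {3,5,6,7,8}->{3,5}; W {4,5,6,8,9}->{4,5,6}; X {2,3,5,7,8,9}->{7,8,9}
So after constraint 4: D(V) = {3,4,6,8}

Answer: {3,4,6,8}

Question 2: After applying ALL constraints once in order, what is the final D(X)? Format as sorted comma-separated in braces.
Answer: {7,8,9}

Derivation:
Constraint 1 (W != V) on D(W)={2,4,5,6,8,9} D(V)={3,4,6,8}: no change
Constraint 2 (U != V) on D(U)={3,5,6,7,8,9} D(V)={3,4,6,8}: no change
Constraint 3 (U < W) on D(U)={3,5,6,7,8,9} D(W)={2,4,5,6,8,9}: U {3,5,6,7,8,9}->{3,5,6,7,8}; W {2,4,5,6,8,9}->{4,5,6,8,9}
Constraint 4 (U + W = X) on D(U)={3,5,6,7,8} D(W)={4,5,6,8,9} D(X)={2,3,5,7,8,9}: U {3,5,6,7,8}->{3,5}; W {4,5,6,8,9}->{4,5,6}; X {2,3,5,7,8,9}->{7,8,9}
So after all 4 constraints: D(X) = {7,8,9}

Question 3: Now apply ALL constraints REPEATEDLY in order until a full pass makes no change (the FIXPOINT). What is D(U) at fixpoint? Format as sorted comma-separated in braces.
Answer: {3,5}

Derivation:
pass 0 (initial): D(U)={3,5,6,7,8,9}
pass 1: U {3,5,6,7,8,9}->{3,5}; W {2,4,5,6,8,9}->{4,5,6}; X {2,3,5,7,8,9}->{7,8,9}
pass 2: no change
Fixpoint after 2 passes: D(U) = {3,5}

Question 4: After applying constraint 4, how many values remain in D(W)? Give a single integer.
Answer: 3

Derivation:
Constraint 1 (W != V) on D(W)={2,4,5,6,8,9} D(V)={3,4,6,8}: no change
Constraint 2 (U != V) on D(U)={3,5,6,7,8,9} D(V)={3,4,6,8}: no change
Constraint 3 (U < W) on D(U)={3,5,6,7,8,9} D(W)={2,4,5,6,8,9}: U {3,5,6,7,8,9}->{3,5,6,7,8}; W {2,4,5,6,8,9}->{4,5,6,8,9}
Constraint 4 (U + W = X) on D(U)={3,5,6,7,8} D(W)={4,5,6,8,9} D(X)={2,3,5,7,8,9}: U {3,5,6,7,8}->{3,5}; W {4,5,6,8,9}->{4,5,6}; X {2,3,5,7,8,9}->{7,8,9}
So after constraint 4: D(W)={4,5,6}, size = 3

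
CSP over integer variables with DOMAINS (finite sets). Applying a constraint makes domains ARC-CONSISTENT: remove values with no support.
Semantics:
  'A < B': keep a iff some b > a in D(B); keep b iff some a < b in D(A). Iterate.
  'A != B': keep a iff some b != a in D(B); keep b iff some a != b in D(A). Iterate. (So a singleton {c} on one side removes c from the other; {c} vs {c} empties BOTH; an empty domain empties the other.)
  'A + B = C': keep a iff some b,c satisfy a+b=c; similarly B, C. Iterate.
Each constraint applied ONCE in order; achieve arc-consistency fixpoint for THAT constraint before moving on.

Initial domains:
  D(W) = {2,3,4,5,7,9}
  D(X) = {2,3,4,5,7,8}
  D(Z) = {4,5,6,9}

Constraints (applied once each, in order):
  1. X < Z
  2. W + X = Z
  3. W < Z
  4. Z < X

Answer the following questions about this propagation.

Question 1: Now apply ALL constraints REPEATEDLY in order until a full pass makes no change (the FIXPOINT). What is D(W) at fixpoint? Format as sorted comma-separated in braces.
pass 0 (initial): D(W)={2,3,4,5,7,9}
pass 1: W {2,3,4,5,7,9}->{2,3,4,5,7}; X {2,3,4,5,7,8}->{5,7}; Z {4,5,6,9}->{4,5,6}
pass 2: W {2,3,4,5,7}->{}; X {5,7}->{}; Z {4,5,6}->{}
pass 3: no change
Fixpoint after 3 passes: D(W) = {}

Answer: {}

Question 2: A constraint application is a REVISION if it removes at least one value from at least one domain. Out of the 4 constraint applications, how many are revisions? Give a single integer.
Constraint 1 (X < Z) on D(X)={2,3,4,5,7,8} D(Z)={4,5,6,9}: no change => not a revision
Constraint 2 (W + X = Z) on D(W)={2,3,4,5,7,9} D(X)={2,3,4,5,7,8} D(Z)={4,5,6,9}: W {2,3,4,5,7,9}->{2,3,4,5,7}; X {2,3,4,5,7,8}->{2,3,4,5,7} => REVISION
Constraint 3 (W < Z) on D(W)={2,3,4,5,7} D(Z)={4,5,6,9}: no change => not a revision
Constraint 4 (Z < X) on D(Z)={4,5,6,9} D(X)={2,3,4,5,7}: Z {4,5,6,9}->{4,5,6}; X {2,3,4,5,7}->{5,7} => REVISION
Total revisions = 2

Answer: 2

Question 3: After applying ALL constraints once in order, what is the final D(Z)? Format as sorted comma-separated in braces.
Answer: {4,5,6}

Derivation:
Constraint 1 (X < Z) on D(X)={2,3,4,5,7,8} D(Z)={4,5,6,9}: no change
Constraint 2 (W + X = Z) on D(W)={2,3,4,5,7,9} D(X)={2,3,4,5,7,8} D(Z)={4,5,6,9}: W {2,3,4,5,7,9}->{2,3,4,5,7}; X {2,3,4,5,7,8}->{2,3,4,5,7}
Constraint 3 (W < Z) on D(W)={2,3,4,5,7} D(Z)={4,5,6,9}: no change
Constraint 4 (Z < X) on D(Z)={4,5,6,9} D(X)={2,3,4,5,7}: Z {4,5,6,9}->{4,5,6}; X {2,3,4,5,7}->{5,7}
So after all 4 constraints: D(Z) = {4,5,6}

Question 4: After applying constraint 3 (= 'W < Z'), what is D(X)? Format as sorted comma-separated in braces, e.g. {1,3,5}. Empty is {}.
Answer: {2,3,4,5,7}

Derivation:
Constraint 1 (X < Z) on D(X)={2,3,4,5,7,8} D(Z)={4,5,6,9}: no change
Constraint 2 (W + X = Z) on D(W)={2,3,4,5,7,9} D(X)={2,3,4,5,7,8} D(Z)={4,5,6,9}: W {2,3,4,5,7,9}->{2,3,4,5,7}; X {2,3,4,5,7,8}->{2,3,4,5,7}
Constraint 3 (W < Z) on D(W)={2,3,4,5,7} D(Z)={4,5,6,9}: no change
So after constraint 3: D(X) = {2,3,4,5,7}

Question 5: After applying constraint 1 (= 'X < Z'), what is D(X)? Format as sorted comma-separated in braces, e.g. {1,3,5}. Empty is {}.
Answer: {2,3,4,5,7,8}

Derivation:
Constraint 1 (X < Z) on D(X)={2,3,4,5,7,8} D(Z)={4,5,6,9}: no change
So after constraint 1: D(X) = {2,3,4,5,7,8}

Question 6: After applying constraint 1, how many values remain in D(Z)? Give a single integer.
Constraint 1 (X < Z) on D(X)={2,3,4,5,7,8} D(Z)={4,5,6,9}: no change
So after constraint 1: D(Z)={4,5,6,9}, size = 4

Answer: 4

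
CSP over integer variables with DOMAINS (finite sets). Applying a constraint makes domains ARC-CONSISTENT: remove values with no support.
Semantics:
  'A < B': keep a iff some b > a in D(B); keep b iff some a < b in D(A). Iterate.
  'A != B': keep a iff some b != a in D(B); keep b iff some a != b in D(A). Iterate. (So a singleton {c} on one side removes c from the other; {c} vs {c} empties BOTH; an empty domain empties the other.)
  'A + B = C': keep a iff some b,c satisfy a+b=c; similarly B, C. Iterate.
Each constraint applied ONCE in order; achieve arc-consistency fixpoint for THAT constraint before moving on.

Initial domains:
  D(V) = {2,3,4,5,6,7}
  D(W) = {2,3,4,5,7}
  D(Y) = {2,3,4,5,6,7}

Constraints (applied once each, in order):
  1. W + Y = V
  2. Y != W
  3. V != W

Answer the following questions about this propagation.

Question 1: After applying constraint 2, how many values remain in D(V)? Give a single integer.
Constraint 1 (W + Y = V) on D(W)={2,3,4,5,7} D(Y)={2,3,4,5,6,7} D(V)={2,3,4,5,6,7}: W {2,3,4,5,7}->{2,3,4,5}; Y {2,3,4,5,6,7}->{2,3,4,5}; V {2,3,4,5,6,7}->{4,5,6,7}
Constraint 2 (Y != W) on D(Y)={2,3,4,5} D(W)={2,3,4,5}: no change
So after constraint 2: D(V)={4,5,6,7}, size = 4

Answer: 4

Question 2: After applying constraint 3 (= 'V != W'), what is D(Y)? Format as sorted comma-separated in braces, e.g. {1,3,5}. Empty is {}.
Answer: {2,3,4,5}

Derivation:
Constraint 1 (W + Y = V) on D(W)={2,3,4,5,7} D(Y)={2,3,4,5,6,7} D(V)={2,3,4,5,6,7}: W {2,3,4,5,7}->{2,3,4,5}; Y {2,3,4,5,6,7}->{2,3,4,5}; V {2,3,4,5,6,7}->{4,5,6,7}
Constraint 2 (Y != W) on D(Y)={2,3,4,5} D(W)={2,3,4,5}: no change
Constraint 3 (V != W) on D(V)={4,5,6,7} D(W)={2,3,4,5}: no change
So after constraint 3: D(Y) = {2,3,4,5}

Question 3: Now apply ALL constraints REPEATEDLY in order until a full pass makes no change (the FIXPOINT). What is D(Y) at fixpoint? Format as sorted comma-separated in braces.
pass 0 (initial): D(Y)={2,3,4,5,6,7}
pass 1: V {2,3,4,5,6,7}->{4,5,6,7}; W {2,3,4,5,7}->{2,3,4,5}; Y {2,3,4,5,6,7}->{2,3,4,5}
pass 2: no change
Fixpoint after 2 passes: D(Y) = {2,3,4,5}

Answer: {2,3,4,5}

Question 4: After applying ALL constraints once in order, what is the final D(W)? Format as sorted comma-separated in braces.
Answer: {2,3,4,5}

Derivation:
Constraint 1 (W + Y = V) on D(W)={2,3,4,5,7} D(Y)={2,3,4,5,6,7} D(V)={2,3,4,5,6,7}: W {2,3,4,5,7}->{2,3,4,5}; Y {2,3,4,5,6,7}->{2,3,4,5}; V {2,3,4,5,6,7}->{4,5,6,7}
Constraint 2 (Y != W) on D(Y)={2,3,4,5} D(W)={2,3,4,5}: no change
Constraint 3 (V != W) on D(V)={4,5,6,7} D(W)={2,3,4,5}: no change
So after all 3 constraints: D(W) = {2,3,4,5}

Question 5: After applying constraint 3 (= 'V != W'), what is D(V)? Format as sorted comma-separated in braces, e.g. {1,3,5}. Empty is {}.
Constraint 1 (W + Y = V) on D(W)={2,3,4,5,7} D(Y)={2,3,4,5,6,7} D(V)={2,3,4,5,6,7}: W {2,3,4,5,7}->{2,3,4,5}; Y {2,3,4,5,6,7}->{2,3,4,5}; V {2,3,4,5,6,7}->{4,5,6,7}
Constraint 2 (Y != W) on D(Y)={2,3,4,5} D(W)={2,3,4,5}: no change
Constraint 3 (V != W) on D(V)={4,5,6,7} D(W)={2,3,4,5}: no change
So after constraint 3: D(V) = {4,5,6,7}

Answer: {4,5,6,7}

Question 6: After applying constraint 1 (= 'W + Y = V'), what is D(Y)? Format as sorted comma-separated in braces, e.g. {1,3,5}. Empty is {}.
Constraint 1 (W + Y = V) on D(W)={2,3,4,5,7} D(Y)={2,3,4,5,6,7} D(V)={2,3,4,5,6,7}: W {2,3,4,5,7}->{2,3,4,5}; Y {2,3,4,5,6,7}->{2,3,4,5}; V {2,3,4,5,6,7}->{4,5,6,7}
So after constraint 1: D(Y) = {2,3,4,5}

Answer: {2,3,4,5}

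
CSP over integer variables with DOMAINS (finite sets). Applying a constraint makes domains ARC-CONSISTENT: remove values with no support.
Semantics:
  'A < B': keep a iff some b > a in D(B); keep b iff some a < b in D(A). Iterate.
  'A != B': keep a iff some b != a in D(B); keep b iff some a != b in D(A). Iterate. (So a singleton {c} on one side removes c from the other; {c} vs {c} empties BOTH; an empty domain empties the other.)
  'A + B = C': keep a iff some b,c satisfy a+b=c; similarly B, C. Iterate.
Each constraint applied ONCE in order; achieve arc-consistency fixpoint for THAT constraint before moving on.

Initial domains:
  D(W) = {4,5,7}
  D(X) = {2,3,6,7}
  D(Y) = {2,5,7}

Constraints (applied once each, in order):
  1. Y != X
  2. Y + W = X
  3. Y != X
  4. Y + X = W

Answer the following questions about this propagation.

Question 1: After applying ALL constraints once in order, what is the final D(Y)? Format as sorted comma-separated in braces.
Answer: {}

Derivation:
Constraint 1 (Y != X) on D(Y)={2,5,7} D(X)={2,3,6,7}: no change
Constraint 2 (Y + W = X) on D(Y)={2,5,7} D(W)={4,5,7} D(X)={2,3,6,7}: Y {2,5,7}->{2}; W {4,5,7}->{4,5}; X {2,3,6,7}->{6,7}
Constraint 3 (Y != X) on D(Y)={2} D(X)={6,7}: no change
Constraint 4 (Y + X = W) on D(Y)={2} D(X)={6,7} D(W)={4,5}: Y {2}->{}; X {6,7}->{}; W {4,5}->{}
So after all 4 constraints: D(Y) = {}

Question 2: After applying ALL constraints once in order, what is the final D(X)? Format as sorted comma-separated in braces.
Answer: {}

Derivation:
Constraint 1 (Y != X) on D(Y)={2,5,7} D(X)={2,3,6,7}: no change
Constraint 2 (Y + W = X) on D(Y)={2,5,7} D(W)={4,5,7} D(X)={2,3,6,7}: Y {2,5,7}->{2}; W {4,5,7}->{4,5}; X {2,3,6,7}->{6,7}
Constraint 3 (Y != X) on D(Y)={2} D(X)={6,7}: no change
Constraint 4 (Y + X = W) on D(Y)={2} D(X)={6,7} D(W)={4,5}: Y {2}->{}; X {6,7}->{}; W {4,5}->{}
So after all 4 constraints: D(X) = {}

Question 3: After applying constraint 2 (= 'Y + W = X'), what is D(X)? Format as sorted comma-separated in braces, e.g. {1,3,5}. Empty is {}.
Constraint 1 (Y != X) on D(Y)={2,5,7} D(X)={2,3,6,7}: no change
Constraint 2 (Y + W = X) on D(Y)={2,5,7} D(W)={4,5,7} D(X)={2,3,6,7}: Y {2,5,7}->{2}; W {4,5,7}->{4,5}; X {2,3,6,7}->{6,7}
So after constraint 2: D(X) = {6,7}

Answer: {6,7}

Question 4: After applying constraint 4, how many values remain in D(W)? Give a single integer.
Constraint 1 (Y != X) on D(Y)={2,5,7} D(X)={2,3,6,7}: no change
Constraint 2 (Y + W = X) on D(Y)={2,5,7} D(W)={4,5,7} D(X)={2,3,6,7}: Y {2,5,7}->{2}; W {4,5,7}->{4,5}; X {2,3,6,7}->{6,7}
Constraint 3 (Y != X) on D(Y)={2} D(X)={6,7}: no change
Constraint 4 (Y + X = W) on D(Y)={2} D(X)={6,7} D(W)={4,5}: Y {2}->{}; X {6,7}->{}; W {4,5}->{}
So after constraint 4: D(W)={}, size = 0

Answer: 0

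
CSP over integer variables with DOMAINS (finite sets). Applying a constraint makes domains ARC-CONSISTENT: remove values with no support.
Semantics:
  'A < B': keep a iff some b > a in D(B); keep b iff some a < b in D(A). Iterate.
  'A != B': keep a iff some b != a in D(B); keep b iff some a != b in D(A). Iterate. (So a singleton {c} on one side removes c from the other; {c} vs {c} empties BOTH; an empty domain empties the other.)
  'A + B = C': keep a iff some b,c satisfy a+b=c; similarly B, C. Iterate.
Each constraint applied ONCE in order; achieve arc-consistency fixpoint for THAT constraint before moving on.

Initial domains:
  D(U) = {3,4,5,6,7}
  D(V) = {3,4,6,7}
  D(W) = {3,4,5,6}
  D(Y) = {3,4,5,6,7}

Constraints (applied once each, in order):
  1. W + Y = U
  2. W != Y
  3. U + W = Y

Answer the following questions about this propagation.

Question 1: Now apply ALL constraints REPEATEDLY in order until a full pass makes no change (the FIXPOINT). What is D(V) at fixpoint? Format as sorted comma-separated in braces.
pass 0 (initial): D(V)={3,4,6,7}
pass 1: U {3,4,5,6,7}->{}; W {3,4,5,6}->{}; Y {3,4,5,6,7}->{}
pass 2: no change
Fixpoint after 2 passes: D(V) = {3,4,6,7}

Answer: {3,4,6,7}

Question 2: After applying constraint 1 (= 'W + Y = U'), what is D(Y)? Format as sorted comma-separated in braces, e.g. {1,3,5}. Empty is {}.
Constraint 1 (W + Y = U) on D(W)={3,4,5,6} D(Y)={3,4,5,6,7} D(U)={3,4,5,6,7}: W {3,4,5,6}->{3,4}; Y {3,4,5,6,7}->{3,4}; U {3,4,5,6,7}->{6,7}
So after constraint 1: D(Y) = {3,4}

Answer: {3,4}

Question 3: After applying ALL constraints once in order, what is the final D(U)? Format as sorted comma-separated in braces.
Answer: {}

Derivation:
Constraint 1 (W + Y = U) on D(W)={3,4,5,6} D(Y)={3,4,5,6,7} D(U)={3,4,5,6,7}: W {3,4,5,6}->{3,4}; Y {3,4,5,6,7}->{3,4}; U {3,4,5,6,7}->{6,7}
Constraint 2 (W != Y) on D(W)={3,4} D(Y)={3,4}: no change
Constraint 3 (U + W = Y) on D(U)={6,7} D(W)={3,4} D(Y)={3,4}: U {6,7}->{}; W {3,4}->{}; Y {3,4}->{}
So after all 3 constraints: D(U) = {}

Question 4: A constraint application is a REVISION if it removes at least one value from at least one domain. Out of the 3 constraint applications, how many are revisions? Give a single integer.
Constraint 1 (W + Y = U) on D(W)={3,4,5,6} D(Y)={3,4,5,6,7} D(U)={3,4,5,6,7}: W {3,4,5,6}->{3,4}; Y {3,4,5,6,7}->{3,4}; U {3,4,5,6,7}->{6,7} => REVISION
Constraint 2 (W != Y) on D(W)={3,4} D(Y)={3,4}: no change => not a revision
Constraint 3 (U + W = Y) on D(U)={6,7} D(W)={3,4} D(Y)={3,4}: U {6,7}->{}; W {3,4}->{}; Y {3,4}->{} => REVISION
Total revisions = 2

Answer: 2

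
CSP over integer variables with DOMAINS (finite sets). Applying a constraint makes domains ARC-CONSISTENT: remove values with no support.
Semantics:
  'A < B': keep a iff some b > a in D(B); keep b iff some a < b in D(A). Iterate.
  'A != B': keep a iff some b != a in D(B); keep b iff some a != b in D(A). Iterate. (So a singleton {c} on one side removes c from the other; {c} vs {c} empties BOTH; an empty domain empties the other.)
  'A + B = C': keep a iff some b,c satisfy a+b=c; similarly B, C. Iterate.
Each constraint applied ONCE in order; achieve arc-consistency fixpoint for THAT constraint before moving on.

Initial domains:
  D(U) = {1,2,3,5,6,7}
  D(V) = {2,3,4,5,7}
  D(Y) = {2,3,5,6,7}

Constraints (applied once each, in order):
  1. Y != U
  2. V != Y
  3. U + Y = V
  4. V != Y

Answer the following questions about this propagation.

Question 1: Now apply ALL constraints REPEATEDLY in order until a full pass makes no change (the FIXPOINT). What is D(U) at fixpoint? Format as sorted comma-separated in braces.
pass 0 (initial): D(U)={1,2,3,5,6,7}
pass 1: U {1,2,3,5,6,7}->{1,2,3,5}; V {2,3,4,5,7}->{3,4,5,7}; Y {2,3,5,6,7}->{2,3,5,6}
pass 2: no change
Fixpoint after 2 passes: D(U) = {1,2,3,5}

Answer: {1,2,3,5}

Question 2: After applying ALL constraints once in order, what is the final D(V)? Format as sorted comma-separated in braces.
Constraint 1 (Y != U) on D(Y)={2,3,5,6,7} D(U)={1,2,3,5,6,7}: no change
Constraint 2 (V != Y) on D(V)={2,3,4,5,7} D(Y)={2,3,5,6,7}: no change
Constraint 3 (U + Y = V) on D(U)={1,2,3,5,6,7} D(Y)={2,3,5,6,7} D(V)={2,3,4,5,7}: U {1,2,3,5,6,7}->{1,2,3,5}; Y {2,3,5,6,7}->{2,3,5,6}; V {2,3,4,5,7}->{3,4,5,7}
Constraint 4 (V != Y) on D(V)={3,4,5,7} D(Y)={2,3,5,6}: no change
So after all 4 constraints: D(V) = {3,4,5,7}

Answer: {3,4,5,7}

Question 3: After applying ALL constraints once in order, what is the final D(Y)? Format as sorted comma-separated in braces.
Answer: {2,3,5,6}

Derivation:
Constraint 1 (Y != U) on D(Y)={2,3,5,6,7} D(U)={1,2,3,5,6,7}: no change
Constraint 2 (V != Y) on D(V)={2,3,4,5,7} D(Y)={2,3,5,6,7}: no change
Constraint 3 (U + Y = V) on D(U)={1,2,3,5,6,7} D(Y)={2,3,5,6,7} D(V)={2,3,4,5,7}: U {1,2,3,5,6,7}->{1,2,3,5}; Y {2,3,5,6,7}->{2,3,5,6}; V {2,3,4,5,7}->{3,4,5,7}
Constraint 4 (V != Y) on D(V)={3,4,5,7} D(Y)={2,3,5,6}: no change
So after all 4 constraints: D(Y) = {2,3,5,6}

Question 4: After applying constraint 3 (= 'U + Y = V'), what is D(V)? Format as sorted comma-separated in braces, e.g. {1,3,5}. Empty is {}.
Answer: {3,4,5,7}

Derivation:
Constraint 1 (Y != U) on D(Y)={2,3,5,6,7} D(U)={1,2,3,5,6,7}: no change
Constraint 2 (V != Y) on D(V)={2,3,4,5,7} D(Y)={2,3,5,6,7}: no change
Constraint 3 (U + Y = V) on D(U)={1,2,3,5,6,7} D(Y)={2,3,5,6,7} D(V)={2,3,4,5,7}: U {1,2,3,5,6,7}->{1,2,3,5}; Y {2,3,5,6,7}->{2,3,5,6}; V {2,3,4,5,7}->{3,4,5,7}
So after constraint 3: D(V) = {3,4,5,7}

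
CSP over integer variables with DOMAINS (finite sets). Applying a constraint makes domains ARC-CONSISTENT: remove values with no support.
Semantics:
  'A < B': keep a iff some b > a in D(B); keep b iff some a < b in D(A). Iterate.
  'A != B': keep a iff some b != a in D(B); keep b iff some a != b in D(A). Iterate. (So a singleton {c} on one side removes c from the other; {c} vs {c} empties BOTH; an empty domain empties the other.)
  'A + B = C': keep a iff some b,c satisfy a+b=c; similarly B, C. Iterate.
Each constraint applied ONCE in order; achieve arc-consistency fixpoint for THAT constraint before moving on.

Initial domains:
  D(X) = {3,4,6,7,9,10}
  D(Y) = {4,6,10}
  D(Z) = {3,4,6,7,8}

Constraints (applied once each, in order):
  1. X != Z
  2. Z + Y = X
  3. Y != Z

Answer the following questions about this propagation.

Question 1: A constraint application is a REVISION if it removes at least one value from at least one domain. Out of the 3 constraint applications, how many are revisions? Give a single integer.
Constraint 1 (X != Z) on D(X)={3,4,6,7,9,10} D(Z)={3,4,6,7,8}: no change => not a revision
Constraint 2 (Z + Y = X) on D(Z)={3,4,6,7,8} D(Y)={4,6,10} D(X)={3,4,6,7,9,10}: Z {3,4,6,7,8}->{3,4,6}; Y {4,6,10}->{4,6}; X {3,4,6,7,9,10}->{7,9,10} => REVISION
Constraint 3 (Y != Z) on D(Y)={4,6} D(Z)={3,4,6}: no change => not a revision
Total revisions = 1

Answer: 1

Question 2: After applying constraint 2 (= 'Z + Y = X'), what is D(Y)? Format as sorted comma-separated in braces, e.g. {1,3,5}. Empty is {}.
Constraint 1 (X != Z) on D(X)={3,4,6,7,9,10} D(Z)={3,4,6,7,8}: no change
Constraint 2 (Z + Y = X) on D(Z)={3,4,6,7,8} D(Y)={4,6,10} D(X)={3,4,6,7,9,10}: Z {3,4,6,7,8}->{3,4,6}; Y {4,6,10}->{4,6}; X {3,4,6,7,9,10}->{7,9,10}
So after constraint 2: D(Y) = {4,6}

Answer: {4,6}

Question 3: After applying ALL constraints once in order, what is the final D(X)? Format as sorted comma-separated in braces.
Answer: {7,9,10}

Derivation:
Constraint 1 (X != Z) on D(X)={3,4,6,7,9,10} D(Z)={3,4,6,7,8}: no change
Constraint 2 (Z + Y = X) on D(Z)={3,4,6,7,8} D(Y)={4,6,10} D(X)={3,4,6,7,9,10}: Z {3,4,6,7,8}->{3,4,6}; Y {4,6,10}->{4,6}; X {3,4,6,7,9,10}->{7,9,10}
Constraint 3 (Y != Z) on D(Y)={4,6} D(Z)={3,4,6}: no change
So after all 3 constraints: D(X) = {7,9,10}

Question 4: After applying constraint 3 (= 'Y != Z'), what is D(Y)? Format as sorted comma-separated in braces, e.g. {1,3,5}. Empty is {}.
Answer: {4,6}

Derivation:
Constraint 1 (X != Z) on D(X)={3,4,6,7,9,10} D(Z)={3,4,6,7,8}: no change
Constraint 2 (Z + Y = X) on D(Z)={3,4,6,7,8} D(Y)={4,6,10} D(X)={3,4,6,7,9,10}: Z {3,4,6,7,8}->{3,4,6}; Y {4,6,10}->{4,6}; X {3,4,6,7,9,10}->{7,9,10}
Constraint 3 (Y != Z) on D(Y)={4,6} D(Z)={3,4,6}: no change
So after constraint 3: D(Y) = {4,6}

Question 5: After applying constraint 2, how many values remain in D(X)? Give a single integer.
Constraint 1 (X != Z) on D(X)={3,4,6,7,9,10} D(Z)={3,4,6,7,8}: no change
Constraint 2 (Z + Y = X) on D(Z)={3,4,6,7,8} D(Y)={4,6,10} D(X)={3,4,6,7,9,10}: Z {3,4,6,7,8}->{3,4,6}; Y {4,6,10}->{4,6}; X {3,4,6,7,9,10}->{7,9,10}
So after constraint 2: D(X)={7,9,10}, size = 3

Answer: 3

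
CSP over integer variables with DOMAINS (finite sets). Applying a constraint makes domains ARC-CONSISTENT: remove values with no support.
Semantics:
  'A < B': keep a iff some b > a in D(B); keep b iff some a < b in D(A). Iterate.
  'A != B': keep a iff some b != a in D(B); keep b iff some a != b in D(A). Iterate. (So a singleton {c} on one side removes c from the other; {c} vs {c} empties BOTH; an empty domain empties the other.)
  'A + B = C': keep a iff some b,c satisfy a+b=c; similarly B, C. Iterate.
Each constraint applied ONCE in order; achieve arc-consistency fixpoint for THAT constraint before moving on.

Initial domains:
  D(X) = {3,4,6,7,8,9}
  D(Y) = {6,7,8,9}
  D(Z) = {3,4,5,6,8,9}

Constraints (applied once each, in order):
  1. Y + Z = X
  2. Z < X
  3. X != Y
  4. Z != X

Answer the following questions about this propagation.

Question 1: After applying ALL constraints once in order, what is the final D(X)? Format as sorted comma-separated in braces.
Answer: {9}

Derivation:
Constraint 1 (Y + Z = X) on D(Y)={6,7,8,9} D(Z)={3,4,5,6,8,9} D(X)={3,4,6,7,8,9}: Y {6,7,8,9}->{6}; Z {3,4,5,6,8,9}->{3}; X {3,4,6,7,8,9}->{9}
Constraint 2 (Z < X) on D(Z)={3} D(X)={9}: no change
Constraint 3 (X != Y) on D(X)={9} D(Y)={6}: no change
Constraint 4 (Z != X) on D(Z)={3} D(X)={9}: no change
So after all 4 constraints: D(X) = {9}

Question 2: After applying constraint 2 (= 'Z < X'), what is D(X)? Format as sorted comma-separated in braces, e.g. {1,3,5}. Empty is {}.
Constraint 1 (Y + Z = X) on D(Y)={6,7,8,9} D(Z)={3,4,5,6,8,9} D(X)={3,4,6,7,8,9}: Y {6,7,8,9}->{6}; Z {3,4,5,6,8,9}->{3}; X {3,4,6,7,8,9}->{9}
Constraint 2 (Z < X) on D(Z)={3} D(X)={9}: no change
So after constraint 2: D(X) = {9}

Answer: {9}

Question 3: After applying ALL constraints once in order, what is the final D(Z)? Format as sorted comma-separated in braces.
Constraint 1 (Y + Z = X) on D(Y)={6,7,8,9} D(Z)={3,4,5,6,8,9} D(X)={3,4,6,7,8,9}: Y {6,7,8,9}->{6}; Z {3,4,5,6,8,9}->{3}; X {3,4,6,7,8,9}->{9}
Constraint 2 (Z < X) on D(Z)={3} D(X)={9}: no change
Constraint 3 (X != Y) on D(X)={9} D(Y)={6}: no change
Constraint 4 (Z != X) on D(Z)={3} D(X)={9}: no change
So after all 4 constraints: D(Z) = {3}

Answer: {3}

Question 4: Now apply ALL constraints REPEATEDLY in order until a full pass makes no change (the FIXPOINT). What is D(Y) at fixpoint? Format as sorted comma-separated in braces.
Answer: {6}

Derivation:
pass 0 (initial): D(Y)={6,7,8,9}
pass 1: X {3,4,6,7,8,9}->{9}; Y {6,7,8,9}->{6}; Z {3,4,5,6,8,9}->{3}
pass 2: no change
Fixpoint after 2 passes: D(Y) = {6}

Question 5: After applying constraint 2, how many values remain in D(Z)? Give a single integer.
Constraint 1 (Y + Z = X) on D(Y)={6,7,8,9} D(Z)={3,4,5,6,8,9} D(X)={3,4,6,7,8,9}: Y {6,7,8,9}->{6}; Z {3,4,5,6,8,9}->{3}; X {3,4,6,7,8,9}->{9}
Constraint 2 (Z < X) on D(Z)={3} D(X)={9}: no change
So after constraint 2: D(Z)={3}, size = 1

Answer: 1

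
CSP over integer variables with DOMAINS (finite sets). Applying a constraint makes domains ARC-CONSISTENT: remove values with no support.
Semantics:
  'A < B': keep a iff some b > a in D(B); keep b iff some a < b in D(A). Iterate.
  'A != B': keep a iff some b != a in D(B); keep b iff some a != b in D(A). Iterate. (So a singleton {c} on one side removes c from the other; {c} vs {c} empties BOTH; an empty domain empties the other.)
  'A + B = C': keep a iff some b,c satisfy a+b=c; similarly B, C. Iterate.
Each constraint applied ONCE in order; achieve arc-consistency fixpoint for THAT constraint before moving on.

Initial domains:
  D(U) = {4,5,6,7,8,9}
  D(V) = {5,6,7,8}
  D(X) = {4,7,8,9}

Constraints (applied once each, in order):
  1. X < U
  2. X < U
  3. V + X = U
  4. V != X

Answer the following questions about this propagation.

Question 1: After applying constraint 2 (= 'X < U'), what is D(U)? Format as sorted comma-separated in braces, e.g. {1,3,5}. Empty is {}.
Answer: {5,6,7,8,9}

Derivation:
Constraint 1 (X < U) on D(X)={4,7,8,9} D(U)={4,5,6,7,8,9}: X {4,7,8,9}->{4,7,8}; U {4,5,6,7,8,9}->{5,6,7,8,9}
Constraint 2 (X < U) on D(X)={4,7,8} D(U)={5,6,7,8,9}: no change
So after constraint 2: D(U) = {5,6,7,8,9}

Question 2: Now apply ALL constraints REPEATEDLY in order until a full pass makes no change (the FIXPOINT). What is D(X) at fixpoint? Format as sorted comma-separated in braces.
Answer: {4}

Derivation:
pass 0 (initial): D(X)={4,7,8,9}
pass 1: U {4,5,6,7,8,9}->{9}; V {5,6,7,8}->{5}; X {4,7,8,9}->{4}
pass 2: no change
Fixpoint after 2 passes: D(X) = {4}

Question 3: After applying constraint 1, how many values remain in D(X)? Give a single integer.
Answer: 3

Derivation:
Constraint 1 (X < U) on D(X)={4,7,8,9} D(U)={4,5,6,7,8,9}: X {4,7,8,9}->{4,7,8}; U {4,5,6,7,8,9}->{5,6,7,8,9}
So after constraint 1: D(X)={4,7,8}, size = 3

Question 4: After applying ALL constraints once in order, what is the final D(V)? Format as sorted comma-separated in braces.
Constraint 1 (X < U) on D(X)={4,7,8,9} D(U)={4,5,6,7,8,9}: X {4,7,8,9}->{4,7,8}; U {4,5,6,7,8,9}->{5,6,7,8,9}
Constraint 2 (X < U) on D(X)={4,7,8} D(U)={5,6,7,8,9}: no change
Constraint 3 (V + X = U) on D(V)={5,6,7,8} D(X)={4,7,8} D(U)={5,6,7,8,9}: V {5,6,7,8}->{5}; X {4,7,8}->{4}; U {5,6,7,8,9}->{9}
Constraint 4 (V != X) on D(V)={5} D(X)={4}: no change
So after all 4 constraints: D(V) = {5}

Answer: {5}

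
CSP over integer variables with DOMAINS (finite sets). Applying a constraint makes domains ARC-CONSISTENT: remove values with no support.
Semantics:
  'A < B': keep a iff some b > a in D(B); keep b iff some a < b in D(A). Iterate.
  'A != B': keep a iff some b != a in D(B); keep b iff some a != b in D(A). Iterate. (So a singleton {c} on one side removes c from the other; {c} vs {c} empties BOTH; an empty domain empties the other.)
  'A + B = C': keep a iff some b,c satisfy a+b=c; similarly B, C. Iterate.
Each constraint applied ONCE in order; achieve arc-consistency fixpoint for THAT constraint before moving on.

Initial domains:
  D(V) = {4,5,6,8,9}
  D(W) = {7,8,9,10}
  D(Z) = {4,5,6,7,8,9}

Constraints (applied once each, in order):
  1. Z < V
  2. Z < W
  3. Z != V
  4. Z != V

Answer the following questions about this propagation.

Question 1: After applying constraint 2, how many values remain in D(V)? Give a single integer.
Answer: 4

Derivation:
Constraint 1 (Z < V) on D(Z)={4,5,6,7,8,9} D(V)={4,5,6,8,9}: Z {4,5,6,7,8,9}->{4,5,6,7,8}; V {4,5,6,8,9}->{5,6,8,9}
Constraint 2 (Z < W) on D(Z)={4,5,6,7,8} D(W)={7,8,9,10}: no change
So after constraint 2: D(V)={5,6,8,9}, size = 4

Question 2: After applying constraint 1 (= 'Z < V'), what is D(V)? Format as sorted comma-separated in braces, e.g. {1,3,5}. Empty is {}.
Answer: {5,6,8,9}

Derivation:
Constraint 1 (Z < V) on D(Z)={4,5,6,7,8,9} D(V)={4,5,6,8,9}: Z {4,5,6,7,8,9}->{4,5,6,7,8}; V {4,5,6,8,9}->{5,6,8,9}
So after constraint 1: D(V) = {5,6,8,9}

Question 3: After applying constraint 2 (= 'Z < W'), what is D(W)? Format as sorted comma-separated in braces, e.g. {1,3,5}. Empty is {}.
Answer: {7,8,9,10}

Derivation:
Constraint 1 (Z < V) on D(Z)={4,5,6,7,8,9} D(V)={4,5,6,8,9}: Z {4,5,6,7,8,9}->{4,5,6,7,8}; V {4,5,6,8,9}->{5,6,8,9}
Constraint 2 (Z < W) on D(Z)={4,5,6,7,8} D(W)={7,8,9,10}: no change
So after constraint 2: D(W) = {7,8,9,10}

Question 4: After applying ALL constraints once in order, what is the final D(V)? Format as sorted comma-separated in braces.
Constraint 1 (Z < V) on D(Z)={4,5,6,7,8,9} D(V)={4,5,6,8,9}: Z {4,5,6,7,8,9}->{4,5,6,7,8}; V {4,5,6,8,9}->{5,6,8,9}
Constraint 2 (Z < W) on D(Z)={4,5,6,7,8} D(W)={7,8,9,10}: no change
Constraint 3 (Z != V) on D(Z)={4,5,6,7,8} D(V)={5,6,8,9}: no change
Constraint 4 (Z != V) on D(Z)={4,5,6,7,8} D(V)={5,6,8,9}: no change
So after all 4 constraints: D(V) = {5,6,8,9}

Answer: {5,6,8,9}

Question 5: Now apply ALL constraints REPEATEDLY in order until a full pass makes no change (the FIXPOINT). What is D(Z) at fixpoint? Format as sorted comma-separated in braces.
pass 0 (initial): D(Z)={4,5,6,7,8,9}
pass 1: V {4,5,6,8,9}->{5,6,8,9}; Z {4,5,6,7,8,9}->{4,5,6,7,8}
pass 2: no change
Fixpoint after 2 passes: D(Z) = {4,5,6,7,8}

Answer: {4,5,6,7,8}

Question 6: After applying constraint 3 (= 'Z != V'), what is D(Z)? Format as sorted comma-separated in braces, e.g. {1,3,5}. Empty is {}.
Constraint 1 (Z < V) on D(Z)={4,5,6,7,8,9} D(V)={4,5,6,8,9}: Z {4,5,6,7,8,9}->{4,5,6,7,8}; V {4,5,6,8,9}->{5,6,8,9}
Constraint 2 (Z < W) on D(Z)={4,5,6,7,8} D(W)={7,8,9,10}: no change
Constraint 3 (Z != V) on D(Z)={4,5,6,7,8} D(V)={5,6,8,9}: no change
So after constraint 3: D(Z) = {4,5,6,7,8}

Answer: {4,5,6,7,8}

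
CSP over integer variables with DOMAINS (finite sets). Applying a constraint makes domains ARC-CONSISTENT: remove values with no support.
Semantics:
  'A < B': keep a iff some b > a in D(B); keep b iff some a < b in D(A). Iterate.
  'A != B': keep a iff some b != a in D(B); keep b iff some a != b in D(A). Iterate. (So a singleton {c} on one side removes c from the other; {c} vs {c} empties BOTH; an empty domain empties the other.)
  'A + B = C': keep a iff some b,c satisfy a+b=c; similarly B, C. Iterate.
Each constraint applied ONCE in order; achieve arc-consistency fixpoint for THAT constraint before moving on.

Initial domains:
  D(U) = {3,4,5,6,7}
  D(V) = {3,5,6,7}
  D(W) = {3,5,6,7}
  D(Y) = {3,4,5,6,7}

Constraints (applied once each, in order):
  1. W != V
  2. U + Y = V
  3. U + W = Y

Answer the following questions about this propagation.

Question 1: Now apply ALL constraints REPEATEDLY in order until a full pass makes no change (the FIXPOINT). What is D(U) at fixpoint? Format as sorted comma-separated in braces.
Answer: {}

Derivation:
pass 0 (initial): D(U)={3,4,5,6,7}
pass 1: U {3,4,5,6,7}->{}; V {3,5,6,7}->{6,7}; W {3,5,6,7}->{}; Y {3,4,5,6,7}->{}
pass 2: V {6,7}->{}
pass 3: no change
Fixpoint after 3 passes: D(U) = {}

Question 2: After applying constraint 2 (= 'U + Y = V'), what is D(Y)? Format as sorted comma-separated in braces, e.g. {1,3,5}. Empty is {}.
Constraint 1 (W != V) on D(W)={3,5,6,7} D(V)={3,5,6,7}: no change
Constraint 2 (U + Y = V) on D(U)={3,4,5,6,7} D(Y)={3,4,5,6,7} D(V)={3,5,6,7}: U {3,4,5,6,7}->{3,4}; Y {3,4,5,6,7}->{3,4}; V {3,5,6,7}->{6,7}
So after constraint 2: D(Y) = {3,4}

Answer: {3,4}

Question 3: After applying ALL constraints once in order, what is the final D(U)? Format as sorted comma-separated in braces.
Answer: {}

Derivation:
Constraint 1 (W != V) on D(W)={3,5,6,7} D(V)={3,5,6,7}: no change
Constraint 2 (U + Y = V) on D(U)={3,4,5,6,7} D(Y)={3,4,5,6,7} D(V)={3,5,6,7}: U {3,4,5,6,7}->{3,4}; Y {3,4,5,6,7}->{3,4}; V {3,5,6,7}->{6,7}
Constraint 3 (U + W = Y) on D(U)={3,4} D(W)={3,5,6,7} D(Y)={3,4}: U {3,4}->{}; W {3,5,6,7}->{}; Y {3,4}->{}
So after all 3 constraints: D(U) = {}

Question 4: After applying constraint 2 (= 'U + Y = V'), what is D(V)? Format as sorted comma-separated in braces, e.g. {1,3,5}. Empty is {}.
Constraint 1 (W != V) on D(W)={3,5,6,7} D(V)={3,5,6,7}: no change
Constraint 2 (U + Y = V) on D(U)={3,4,5,6,7} D(Y)={3,4,5,6,7} D(V)={3,5,6,7}: U {3,4,5,6,7}->{3,4}; Y {3,4,5,6,7}->{3,4}; V {3,5,6,7}->{6,7}
So after constraint 2: D(V) = {6,7}

Answer: {6,7}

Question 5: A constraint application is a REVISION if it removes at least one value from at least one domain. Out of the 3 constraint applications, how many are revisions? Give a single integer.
Constraint 1 (W != V) on D(W)={3,5,6,7} D(V)={3,5,6,7}: no change => not a revision
Constraint 2 (U + Y = V) on D(U)={3,4,5,6,7} D(Y)={3,4,5,6,7} D(V)={3,5,6,7}: U {3,4,5,6,7}->{3,4}; Y {3,4,5,6,7}->{3,4}; V {3,5,6,7}->{6,7} => REVISION
Constraint 3 (U + W = Y) on D(U)={3,4} D(W)={3,5,6,7} D(Y)={3,4}: U {3,4}->{}; W {3,5,6,7}->{}; Y {3,4}->{} => REVISION
Total revisions = 2

Answer: 2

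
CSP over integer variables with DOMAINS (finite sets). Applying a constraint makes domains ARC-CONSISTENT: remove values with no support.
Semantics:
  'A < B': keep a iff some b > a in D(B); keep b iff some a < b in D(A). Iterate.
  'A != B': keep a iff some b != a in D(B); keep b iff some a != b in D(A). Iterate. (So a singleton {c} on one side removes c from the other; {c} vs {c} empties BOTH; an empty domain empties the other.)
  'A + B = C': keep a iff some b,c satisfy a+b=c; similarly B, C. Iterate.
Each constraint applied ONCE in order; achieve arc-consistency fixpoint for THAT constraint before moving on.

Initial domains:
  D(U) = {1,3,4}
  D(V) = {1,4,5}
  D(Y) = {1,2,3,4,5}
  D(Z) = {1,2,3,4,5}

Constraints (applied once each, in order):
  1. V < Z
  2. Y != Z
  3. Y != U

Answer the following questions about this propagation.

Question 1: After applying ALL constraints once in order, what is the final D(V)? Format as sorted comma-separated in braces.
Answer: {1,4}

Derivation:
Constraint 1 (V < Z) on D(V)={1,4,5} D(Z)={1,2,3,4,5}: V {1,4,5}->{1,4}; Z {1,2,3,4,5}->{2,3,4,5}
Constraint 2 (Y != Z) on D(Y)={1,2,3,4,5} D(Z)={2,3,4,5}: no change
Constraint 3 (Y != U) on D(Y)={1,2,3,4,5} D(U)={1,3,4}: no change
So after all 3 constraints: D(V) = {1,4}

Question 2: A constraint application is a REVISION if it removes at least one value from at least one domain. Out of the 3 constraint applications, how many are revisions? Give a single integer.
Constraint 1 (V < Z) on D(V)={1,4,5} D(Z)={1,2,3,4,5}: V {1,4,5}->{1,4}; Z {1,2,3,4,5}->{2,3,4,5} => REVISION
Constraint 2 (Y != Z) on D(Y)={1,2,3,4,5} D(Z)={2,3,4,5}: no change => not a revision
Constraint 3 (Y != U) on D(Y)={1,2,3,4,5} D(U)={1,3,4}: no change => not a revision
Total revisions = 1

Answer: 1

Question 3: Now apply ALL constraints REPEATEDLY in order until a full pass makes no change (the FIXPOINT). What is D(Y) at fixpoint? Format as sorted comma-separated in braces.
pass 0 (initial): D(Y)={1,2,3,4,5}
pass 1: V {1,4,5}->{1,4}; Z {1,2,3,4,5}->{2,3,4,5}
pass 2: no change
Fixpoint after 2 passes: D(Y) = {1,2,3,4,5}

Answer: {1,2,3,4,5}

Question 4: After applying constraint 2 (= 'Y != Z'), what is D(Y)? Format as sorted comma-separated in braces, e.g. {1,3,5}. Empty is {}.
Constraint 1 (V < Z) on D(V)={1,4,5} D(Z)={1,2,3,4,5}: V {1,4,5}->{1,4}; Z {1,2,3,4,5}->{2,3,4,5}
Constraint 2 (Y != Z) on D(Y)={1,2,3,4,5} D(Z)={2,3,4,5}: no change
So after constraint 2: D(Y) = {1,2,3,4,5}

Answer: {1,2,3,4,5}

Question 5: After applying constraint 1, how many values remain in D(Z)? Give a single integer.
Answer: 4

Derivation:
Constraint 1 (V < Z) on D(V)={1,4,5} D(Z)={1,2,3,4,5}: V {1,4,5}->{1,4}; Z {1,2,3,4,5}->{2,3,4,5}
So after constraint 1: D(Z)={2,3,4,5}, size = 4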